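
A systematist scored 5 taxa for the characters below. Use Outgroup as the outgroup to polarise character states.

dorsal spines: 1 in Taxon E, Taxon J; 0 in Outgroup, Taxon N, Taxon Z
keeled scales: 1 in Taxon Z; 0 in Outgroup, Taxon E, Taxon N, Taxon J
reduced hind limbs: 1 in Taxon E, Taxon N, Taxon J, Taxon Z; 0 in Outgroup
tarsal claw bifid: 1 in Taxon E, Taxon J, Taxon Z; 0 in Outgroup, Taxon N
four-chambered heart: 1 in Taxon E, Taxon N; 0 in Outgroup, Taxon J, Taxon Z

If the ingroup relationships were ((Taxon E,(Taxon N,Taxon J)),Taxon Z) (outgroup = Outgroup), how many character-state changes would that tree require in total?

Map each character onto ((Taxon E,(Taxon N,Taxon J)),Taxon Z) (rooted by Outgroup) and count the minimum state changes it requires (Fitch parsimony):
dorsal spines: 2; keeled scales: 1; reduced hind limbs: 1; tarsal claw bifid: 2; four-chambered heart: 2.
Total tree length = 8.

8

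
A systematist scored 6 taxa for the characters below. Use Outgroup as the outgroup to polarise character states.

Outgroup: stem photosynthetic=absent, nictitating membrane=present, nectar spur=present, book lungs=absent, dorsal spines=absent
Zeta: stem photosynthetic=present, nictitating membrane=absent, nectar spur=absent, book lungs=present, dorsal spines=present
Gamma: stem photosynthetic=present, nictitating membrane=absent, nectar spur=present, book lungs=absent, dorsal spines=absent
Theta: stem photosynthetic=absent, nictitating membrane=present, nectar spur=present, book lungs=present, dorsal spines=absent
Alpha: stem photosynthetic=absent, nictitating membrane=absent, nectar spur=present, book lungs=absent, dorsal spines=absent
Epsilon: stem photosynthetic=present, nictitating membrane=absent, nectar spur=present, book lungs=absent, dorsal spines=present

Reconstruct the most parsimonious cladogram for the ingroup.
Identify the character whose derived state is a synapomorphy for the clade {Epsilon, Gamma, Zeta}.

stem photosynthetic

Character polarity is set by the outgroup: the derived state is whichever differs from the outgroup's state, so for nictitating membrane, nectar spur the derived state is 'absent', and for the remaining characters it is 'present'.
stem photosynthetic (derived state 'present') is shared by Epsilon, Gamma, and Zeta — a synapomorphy uniting that clade.
Only Alpha, Epsilon, Gamma, and Zeta show the derived state 'absent' for nictitating membrane, supporting them as a clade.
nectar spur: derived state 'absent' in Zeta only — an autapomorphy, so it tells us nothing about relationships among taxa.
book lungs groups Theta and Zeta, which is incompatible with the clades supported by the remaining characters; treating it as convergent (homoplasy) costs fewer steps than any alternative tree.
dorsal spines: derived state 'present' in Epsilon and Zeta only — synapomorphy for {Epsilon, Zeta}.
Most parsimonious ingroup topology: ((((Zeta,Epsilon),Gamma),Alpha),Theta).
The clade {Epsilon, Gamma, Zeta} is supported by stem photosynthetic: its derived state 'present' occurs in exactly those taxa and in no other taxon (including the outgroup).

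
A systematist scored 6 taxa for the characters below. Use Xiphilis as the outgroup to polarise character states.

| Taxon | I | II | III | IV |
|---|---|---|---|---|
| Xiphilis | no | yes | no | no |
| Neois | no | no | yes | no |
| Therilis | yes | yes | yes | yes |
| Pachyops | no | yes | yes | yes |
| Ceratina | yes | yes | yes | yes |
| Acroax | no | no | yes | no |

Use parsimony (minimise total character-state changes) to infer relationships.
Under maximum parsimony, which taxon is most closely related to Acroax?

Character polarity is set by the outgroup: the derived state is whichever differs from the outgroup's state, so for II the derived state is 'no', and for the remaining characters it is 'yes'.
I: derived state 'yes' in Ceratina and Therilis only — synapomorphy for {Ceratina, Therilis}.
Only Acroax and Neois show the derived state 'no' for II, supporting them as a clade.
All ingroup taxa share the derived state 'yes' for III; it defines the ingroup but does not resolve relationships within it.
IV (derived state 'yes') is shared by Ceratina, Pachyops, and Therilis — a synapomorphy uniting that clade.
Most parsimonious ingroup topology: ((Neois,Acroax),((Therilis,Ceratina),Pachyops)).
Acroax and Neois form a cherry on this tree, so they are sister taxa.

Neois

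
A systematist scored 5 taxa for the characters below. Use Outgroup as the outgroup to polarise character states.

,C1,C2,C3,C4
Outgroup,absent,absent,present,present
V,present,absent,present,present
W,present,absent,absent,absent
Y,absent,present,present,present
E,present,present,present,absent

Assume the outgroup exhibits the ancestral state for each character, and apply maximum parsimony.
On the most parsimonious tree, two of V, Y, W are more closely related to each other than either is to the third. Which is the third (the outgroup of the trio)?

Y

Character polarity is set by the outgroup: the derived state is whichever differs from the outgroup's state, so for C3, C4 the derived state is 'absent', and for the remaining characters it is 'present'.
Only E, V, and W show the derived state 'present' for C1, supporting them as a clade.
C2 (state 'present') occurs in E and Y but conflicts with the nesting implied by the other characters — most parsimoniously interpreted as homoplasy.
C3 (derived state 'absent') is unique to W (autapomorphy; uninformative for grouping).
C4: derived state 'absent' in E and W only — synapomorphy for {E, W}.
Most parsimonious ingroup topology: ((V,(W,E)),Y).
W and V share a more recent common ancestor with each other than either does with Y, so Y is the least closely related of the three.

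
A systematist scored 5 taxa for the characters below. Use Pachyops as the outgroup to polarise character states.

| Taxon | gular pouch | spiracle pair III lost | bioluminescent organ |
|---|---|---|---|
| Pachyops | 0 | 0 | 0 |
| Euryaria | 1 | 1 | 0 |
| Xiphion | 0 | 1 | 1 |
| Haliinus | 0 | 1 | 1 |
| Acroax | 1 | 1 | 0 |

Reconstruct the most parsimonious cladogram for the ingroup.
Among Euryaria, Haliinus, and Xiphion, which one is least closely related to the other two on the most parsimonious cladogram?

Euryaria

The outgroup has state '0' for every character, so '1' is the derived state throughout.
gular pouch: derived state '1' in Acroax and Euryaria only — synapomorphy for {Acroax, Euryaria}.
All ingroup taxa share the derived state '1' for spiracle pair III lost; it defines the ingroup but does not resolve relationships within it.
bioluminescent organ: derived state '1' in Haliinus and Xiphion only — synapomorphy for {Haliinus, Xiphion}.
Most parsimonious ingroup topology: ((Euryaria,Acroax),(Xiphion,Haliinus)).
Haliinus and Xiphion share a more recent common ancestor with each other than either does with Euryaria, so Euryaria is the least closely related of the three.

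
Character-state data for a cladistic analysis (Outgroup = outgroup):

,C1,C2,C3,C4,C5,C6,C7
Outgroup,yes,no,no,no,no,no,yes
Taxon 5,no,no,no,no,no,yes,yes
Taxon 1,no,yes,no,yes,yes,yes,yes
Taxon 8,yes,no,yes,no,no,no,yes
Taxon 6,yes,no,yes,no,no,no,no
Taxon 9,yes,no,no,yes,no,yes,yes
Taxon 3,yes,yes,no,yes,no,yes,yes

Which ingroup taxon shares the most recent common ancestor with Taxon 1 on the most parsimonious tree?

Taxon 3

Character polarity is set by the outgroup: the derived state is whichever differs from the outgroup's state, so for C1, C7 the derived state is 'no', and for the remaining characters it is 'yes'.
C1 groups Taxon 1 and Taxon 5, which is incompatible with the clades supported by the remaining characters; treating it as convergent (homoplasy) costs fewer steps than any alternative tree.
C2: derived state 'yes' in Taxon 1 and Taxon 3 only — synapomorphy for {Taxon 1, Taxon 3}.
C3: derived state 'yes' in Taxon 6 and Taxon 8 only — synapomorphy for {Taxon 6, Taxon 8}.
Only Taxon 1, Taxon 3, and Taxon 9 show the derived state 'yes' for C4, supporting them as a clade.
C5: derived state 'yes' in Taxon 1 only — an autapomorphy, so it tells us nothing about relationships among taxa.
C6 (derived state 'yes') is shared by Taxon 1, Taxon 3, Taxon 5, and Taxon 9 — a synapomorphy uniting that clade.
C7 (derived state 'no') is unique to Taxon 6 (autapomorphy; uninformative for grouping).
Most parsimonious ingroup topology: ((Taxon 5,((Taxon 1,Taxon 3),Taxon 9)),(Taxon 8,Taxon 6)).
Taxon 1 and Taxon 3 form a cherry on this tree, so they are sister taxa.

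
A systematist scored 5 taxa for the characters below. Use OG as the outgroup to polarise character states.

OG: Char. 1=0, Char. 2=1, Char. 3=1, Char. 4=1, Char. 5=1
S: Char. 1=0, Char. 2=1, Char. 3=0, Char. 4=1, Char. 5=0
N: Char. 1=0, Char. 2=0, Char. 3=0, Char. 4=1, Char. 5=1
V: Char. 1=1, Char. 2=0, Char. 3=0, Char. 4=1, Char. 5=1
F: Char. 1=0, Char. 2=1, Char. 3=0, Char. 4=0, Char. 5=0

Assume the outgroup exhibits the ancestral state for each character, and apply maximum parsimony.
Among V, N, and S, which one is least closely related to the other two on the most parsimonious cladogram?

Character polarity is set by the outgroup: the derived state is whichever differs from the outgroup's state, so for Char. 2, Char. 3, Char. 4, Char. 5 the derived state is '0', and for the remaining characters it is '1'.
Char. 1: derived state '1' in V only — an autapomorphy, so it tells us nothing about relationships among taxa.
Char. 2 (derived state '0') is shared by N and V — a synapomorphy uniting that clade.
Char. 3 (derived state '0') is shared by all ingroup taxa — unites the whole ingroup.
Char. 4: derived state '0' in F only — an autapomorphy, so it tells us nothing about relationships among taxa.
Only F and S show the derived state '0' for Char. 5, supporting them as a clade.
Most parsimonious ingroup topology: ((S,F),(N,V)).
N and V share a more recent common ancestor with each other than either does with S, so S is the least closely related of the three.

S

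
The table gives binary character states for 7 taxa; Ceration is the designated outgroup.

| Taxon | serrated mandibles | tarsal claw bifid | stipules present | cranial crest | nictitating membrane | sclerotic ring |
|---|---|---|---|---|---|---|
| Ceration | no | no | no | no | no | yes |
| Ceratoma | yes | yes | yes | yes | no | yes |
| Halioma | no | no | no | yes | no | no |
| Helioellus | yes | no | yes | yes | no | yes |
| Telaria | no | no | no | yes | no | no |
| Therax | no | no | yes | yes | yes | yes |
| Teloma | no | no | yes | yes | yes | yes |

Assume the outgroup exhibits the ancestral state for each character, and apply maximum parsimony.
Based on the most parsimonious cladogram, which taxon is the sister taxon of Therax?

Teloma

Character polarity is set by the outgroup: the derived state is whichever differs from the outgroup's state, so for sclerotic ring the derived state is 'no', and for the remaining characters it is 'yes'.
Only Ceratoma and Helioellus show the derived state 'yes' for serrated mandibles, supporting them as a clade.
tarsal claw bifid (derived state 'yes') is unique to Ceratoma (autapomorphy; uninformative for grouping).
Only Ceratoma, Helioellus, Teloma, and Therax show the derived state 'yes' for stipules present, supporting them as a clade.
cranial crest (derived state 'yes') is shared by all ingroup taxa — unites the whole ingroup.
nictitating membrane (derived state 'yes') is shared by Teloma and Therax — a synapomorphy uniting that clade.
sclerotic ring: derived state 'no' in Halioma and Telaria only — synapomorphy for {Halioma, Telaria}.
Most parsimonious ingroup topology: (((Ceratoma,Helioellus),(Therax,Teloma)),(Halioma,Telaria)).
Therax and Teloma form a cherry on this tree, so they are sister taxa.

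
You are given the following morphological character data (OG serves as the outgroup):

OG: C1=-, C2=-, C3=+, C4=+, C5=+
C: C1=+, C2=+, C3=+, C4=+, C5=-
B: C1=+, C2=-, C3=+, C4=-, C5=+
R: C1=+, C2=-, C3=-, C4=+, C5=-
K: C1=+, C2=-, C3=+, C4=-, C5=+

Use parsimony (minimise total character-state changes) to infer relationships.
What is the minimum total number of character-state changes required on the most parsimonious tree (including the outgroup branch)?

5

Character polarity is set by the outgroup: the derived state is whichever differs from the outgroup's state, so for C3, C4, C5 the derived state is '-', and for the remaining characters it is '+'.
C1 (derived state '+') is shared by all ingroup taxa — unites the whole ingroup.
C2: derived state '+' in C only — an autapomorphy, so it tells us nothing about relationships among taxa.
C3: derived state '-' in R only — an autapomorphy, so it tells us nothing about relationships among taxa.
C4: derived state '-' in B and K only — synapomorphy for {B, K}.
Only C and R show the derived state '-' for C5, supporting them as a clade.
Most parsimonious ingroup topology: ((C,R),(B,K)).
Changes per character on this tree: C1: 1; C2: 1; C3: 1; C4: 1; C5: 1.
Total = 5.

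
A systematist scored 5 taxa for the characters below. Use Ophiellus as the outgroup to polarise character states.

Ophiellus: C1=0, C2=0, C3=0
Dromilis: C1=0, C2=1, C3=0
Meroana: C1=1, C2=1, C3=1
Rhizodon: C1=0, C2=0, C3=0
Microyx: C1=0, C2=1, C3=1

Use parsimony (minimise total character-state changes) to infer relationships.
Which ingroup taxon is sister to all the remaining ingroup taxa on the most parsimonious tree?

The outgroup has state '0' for every character, so '1' is the derived state throughout.
C1 (derived state '1') is unique to Meroana (autapomorphy; uninformative for grouping).
C2 (derived state '1') is shared by Dromilis, Meroana, and Microyx — a synapomorphy uniting that clade.
C3: derived state '1' in Meroana and Microyx only — synapomorphy for {Meroana, Microyx}.
Most parsimonious ingroup topology: ((Dromilis,(Meroana,Microyx)),Rhizodon).
Rhizodon is sister to the clade containing all other ingroup taxa, so it is the earliest-diverging (most basal) ingroup lineage.

Rhizodon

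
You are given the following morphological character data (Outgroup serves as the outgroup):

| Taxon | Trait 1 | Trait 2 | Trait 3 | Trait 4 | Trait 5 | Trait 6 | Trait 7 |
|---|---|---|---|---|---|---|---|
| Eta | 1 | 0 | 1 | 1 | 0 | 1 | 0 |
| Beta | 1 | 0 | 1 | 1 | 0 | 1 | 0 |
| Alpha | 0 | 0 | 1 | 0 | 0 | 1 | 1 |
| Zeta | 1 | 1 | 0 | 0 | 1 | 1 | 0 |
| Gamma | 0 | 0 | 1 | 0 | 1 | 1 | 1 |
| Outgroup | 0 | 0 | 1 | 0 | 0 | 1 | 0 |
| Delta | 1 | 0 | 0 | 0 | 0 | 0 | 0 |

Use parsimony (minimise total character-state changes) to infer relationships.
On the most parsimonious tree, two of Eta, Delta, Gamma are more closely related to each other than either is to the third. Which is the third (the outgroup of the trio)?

Gamma

Character polarity is set by the outgroup: the derived state is whichever differs from the outgroup's state, so for Trait 3, Trait 6 the derived state is '0', and for the remaining characters it is '1'.
Trait 1: derived state '1' in Beta, Delta, Eta, and Zeta only — synapomorphy for {Beta, Delta, Eta, Zeta}.
Trait 2: derived state '1' in Zeta only — an autapomorphy, so it tells us nothing about relationships among taxa.
Trait 3 (derived state '0') is shared by Delta and Zeta — a synapomorphy uniting that clade.
Only Beta and Eta show the derived state '1' for Trait 4, supporting them as a clade.
Trait 5 (state '1') occurs in Gamma and Zeta but conflicts with the nesting implied by the other characters — most parsimoniously interpreted as homoplasy.
Trait 6 (derived state '0') is unique to Delta (autapomorphy; uninformative for grouping).
Only Alpha and Gamma show the derived state '1' for Trait 7, supporting them as a clade.
Most parsimonious ingroup topology: (((Beta,Eta),(Delta,Zeta)),(Gamma,Alpha)).
Delta and Eta share a more recent common ancestor with each other than either does with Gamma, so Gamma is the least closely related of the three.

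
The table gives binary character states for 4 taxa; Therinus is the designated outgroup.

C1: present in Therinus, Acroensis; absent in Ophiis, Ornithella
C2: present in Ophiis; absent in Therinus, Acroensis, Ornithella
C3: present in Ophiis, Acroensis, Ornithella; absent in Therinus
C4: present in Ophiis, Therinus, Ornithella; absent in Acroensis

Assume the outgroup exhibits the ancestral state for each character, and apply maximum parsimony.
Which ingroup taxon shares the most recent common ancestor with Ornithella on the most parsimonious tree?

Ophiis

Character polarity is set by the outgroup: the derived state is whichever differs from the outgroup's state, so for C1, C4 the derived state is 'absent', and for the remaining characters it is 'present'.
C1: derived state 'absent' in Ophiis and Ornithella only — synapomorphy for {Ophiis, Ornithella}.
C2: derived state 'present' in Ophiis only — an autapomorphy, so it tells us nothing about relationships among taxa.
All ingroup taxa share the derived state 'present' for C3; it defines the ingroup but does not resolve relationships within it.
C4 (derived state 'absent') is unique to Acroensis (autapomorphy; uninformative for grouping).
Most parsimonious ingroup topology: ((Ornithella,Ophiis),Acroensis).
Ornithella and Ophiis form a cherry on this tree, so they are sister taxa.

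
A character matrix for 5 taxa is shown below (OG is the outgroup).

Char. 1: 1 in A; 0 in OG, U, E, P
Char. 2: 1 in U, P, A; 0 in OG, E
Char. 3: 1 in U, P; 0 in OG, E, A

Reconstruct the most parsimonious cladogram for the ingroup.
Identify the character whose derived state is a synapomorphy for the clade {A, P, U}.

The outgroup has state '0' for every character, so '1' is the derived state throughout.
Char. 1: derived state '1' in A only — an autapomorphy, so it tells us nothing about relationships among taxa.
Char. 2: derived state '1' in A, P, and U only — synapomorphy for {A, P, U}.
Char. 3 (derived state '1') is shared by P and U — a synapomorphy uniting that clade.
Most parsimonious ingroup topology: (((U,P),A),E).
The clade {A, P, U} is supported by Char. 2: its derived state '1' occurs in exactly those taxa and in no other taxon (including the outgroup).

Char. 2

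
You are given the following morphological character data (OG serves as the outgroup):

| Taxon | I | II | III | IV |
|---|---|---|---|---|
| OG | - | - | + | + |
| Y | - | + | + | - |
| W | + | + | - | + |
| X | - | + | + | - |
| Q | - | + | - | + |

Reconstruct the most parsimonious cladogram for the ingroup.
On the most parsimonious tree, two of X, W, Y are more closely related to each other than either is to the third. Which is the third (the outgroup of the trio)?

W

Character polarity is set by the outgroup: the derived state is whichever differs from the outgroup's state, so for III, IV the derived state is '-', and for the remaining characters it is '+'.
I: derived state '+' in W only — an autapomorphy, so it tells us nothing about relationships among taxa.
II (derived state '+') is shared by all ingroup taxa — unites the whole ingroup.
III: derived state '-' in Q and W only — synapomorphy for {Q, W}.
IV (derived state '-') is shared by X and Y — a synapomorphy uniting that clade.
Most parsimonious ingroup topology: ((Q,W),(X,Y)).
X and Y share a more recent common ancestor with each other than either does with W, so W is the least closely related of the three.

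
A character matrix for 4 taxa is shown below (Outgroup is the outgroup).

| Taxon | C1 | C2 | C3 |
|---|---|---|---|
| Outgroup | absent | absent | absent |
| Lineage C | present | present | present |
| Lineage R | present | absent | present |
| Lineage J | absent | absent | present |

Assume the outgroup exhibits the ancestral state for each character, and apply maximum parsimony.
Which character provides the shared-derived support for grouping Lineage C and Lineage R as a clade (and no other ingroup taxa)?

C1

The outgroup has state 'absent' for every character, so 'present' is the derived state throughout.
C1 (derived state 'present') is shared by Lineage C and Lineage R — a synapomorphy uniting that clade.
C2: derived state 'present' in Lineage C only — an autapomorphy, so it tells us nothing about relationships among taxa.
All ingroup taxa share the derived state 'present' for C3; it defines the ingroup but does not resolve relationships within it.
Most parsimonious ingroup topology: ((Lineage C,Lineage R),Lineage J).
The clade {Lineage C, Lineage R} is supported by C1: its derived state 'present' occurs in exactly those taxa and in no other taxon (including the outgroup).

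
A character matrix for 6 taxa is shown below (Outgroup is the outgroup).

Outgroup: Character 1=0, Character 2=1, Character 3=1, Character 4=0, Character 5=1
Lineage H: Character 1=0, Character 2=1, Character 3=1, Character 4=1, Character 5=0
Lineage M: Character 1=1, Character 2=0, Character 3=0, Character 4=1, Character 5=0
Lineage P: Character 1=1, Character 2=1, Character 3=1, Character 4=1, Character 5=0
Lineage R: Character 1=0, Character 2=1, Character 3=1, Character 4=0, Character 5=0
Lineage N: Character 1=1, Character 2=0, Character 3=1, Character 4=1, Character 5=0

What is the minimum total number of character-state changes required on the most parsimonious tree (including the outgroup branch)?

5

Character polarity is set by the outgroup: the derived state is whichever differs from the outgroup's state, so for Character 2, Character 3, Character 5 the derived state is '0', and for the remaining characters it is '1'.
Character 1: derived state '1' in Lineage M, Lineage N, and Lineage P only — synapomorphy for {Lineage M, Lineage N, Lineage P}.
Only Lineage M and Lineage N show the derived state '0' for Character 2, supporting them as a clade.
Character 3 (derived state '0') is unique to Lineage M (autapomorphy; uninformative for grouping).
Only Lineage H, Lineage M, Lineage N, and Lineage P show the derived state '1' for Character 4, supporting them as a clade.
Character 5 (derived state '0') is shared by all ingroup taxa — unites the whole ingroup.
Most parsimonious ingroup topology: ((Lineage H,((Lineage M,Lineage N),Lineage P)),Lineage R).
Changes per character on this tree: Character 1: 1; Character 2: 1; Character 3: 1; Character 4: 1; Character 5: 1.
Total = 5.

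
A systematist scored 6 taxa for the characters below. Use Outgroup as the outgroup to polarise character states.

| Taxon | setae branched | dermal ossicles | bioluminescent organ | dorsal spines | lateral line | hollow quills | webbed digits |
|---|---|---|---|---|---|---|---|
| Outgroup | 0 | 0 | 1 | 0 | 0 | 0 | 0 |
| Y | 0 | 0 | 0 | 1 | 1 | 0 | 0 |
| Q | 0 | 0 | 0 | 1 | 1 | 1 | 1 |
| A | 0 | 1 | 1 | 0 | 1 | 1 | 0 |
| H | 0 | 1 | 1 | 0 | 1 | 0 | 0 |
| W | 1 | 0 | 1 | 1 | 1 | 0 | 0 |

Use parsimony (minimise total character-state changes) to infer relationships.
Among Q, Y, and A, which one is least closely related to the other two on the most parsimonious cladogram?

A

Character polarity is set by the outgroup: the derived state is whichever differs from the outgroup's state, so for bioluminescent organ the derived state is '0', and for the remaining characters it is '1'.
setae branched: derived state '1' in W only — an autapomorphy, so it tells us nothing about relationships among taxa.
dermal ossicles: derived state '1' in A and H only — synapomorphy for {A, H}.
bioluminescent organ (derived state '0') is shared by Q and Y — a synapomorphy uniting that clade.
dorsal spines: derived state '1' in Q, W, and Y only — synapomorphy for {Q, W, Y}.
lateral line (derived state '1') is shared by all ingroup taxa — unites the whole ingroup.
hollow quills groups A and Q, which is incompatible with the clades supported by the remaining characters; treating it as convergent (homoplasy) costs fewer steps than any alternative tree.
webbed digits (derived state '1') is unique to Q (autapomorphy; uninformative for grouping).
Most parsimonious ingroup topology: (((Y,Q),W),(A,H)).
Y and Q share a more recent common ancestor with each other than either does with A, so A is the least closely related of the three.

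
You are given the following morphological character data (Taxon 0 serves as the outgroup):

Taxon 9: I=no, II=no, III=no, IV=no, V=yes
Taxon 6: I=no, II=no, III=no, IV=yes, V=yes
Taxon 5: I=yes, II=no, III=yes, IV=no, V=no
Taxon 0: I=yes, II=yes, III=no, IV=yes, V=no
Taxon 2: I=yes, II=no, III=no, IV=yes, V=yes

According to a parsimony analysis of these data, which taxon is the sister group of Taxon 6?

Taxon 9

Character polarity is set by the outgroup: the derived state is whichever differs from the outgroup's state, so for I, II, IV the derived state is 'no', and for the remaining characters it is 'yes'.
Only Taxon 6 and Taxon 9 show the derived state 'no' for I, supporting them as a clade.
All ingroup taxa share the derived state 'no' for II; it defines the ingroup but does not resolve relationships within it.
III (derived state 'yes') is unique to Taxon 5 (autapomorphy; uninformative for grouping).
IV groups Taxon 5 and Taxon 9, which is incompatible with the clades supported by the remaining characters; treating it as convergent (homoplasy) costs fewer steps than any alternative tree.
Only Taxon 2, Taxon 6, and Taxon 9 show the derived state 'yes' for V, supporting them as a clade.
Most parsimonious ingroup topology: (Taxon 5,((Taxon 9,Taxon 6),Taxon 2)).
Taxon 6 and Taxon 9 form a cherry on this tree, so they are sister taxa.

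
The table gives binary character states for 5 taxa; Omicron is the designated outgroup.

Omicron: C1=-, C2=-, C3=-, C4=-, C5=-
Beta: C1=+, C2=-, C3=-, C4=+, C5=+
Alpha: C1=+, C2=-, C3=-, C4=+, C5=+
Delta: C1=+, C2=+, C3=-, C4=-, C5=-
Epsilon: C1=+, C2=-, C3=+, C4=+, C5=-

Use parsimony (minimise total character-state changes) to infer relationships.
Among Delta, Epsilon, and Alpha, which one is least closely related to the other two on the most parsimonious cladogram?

Delta

The outgroup has state '-' for every character, so '+' is the derived state throughout.
C1 (derived state '+') is shared by all ingroup taxa — unites the whole ingroup.
C2 (derived state '+') is unique to Delta (autapomorphy; uninformative for grouping).
C3 (derived state '+') is unique to Epsilon (autapomorphy; uninformative for grouping).
C4 (derived state '+') is shared by Alpha, Beta, and Epsilon — a synapomorphy uniting that clade.
Only Alpha and Beta show the derived state '+' for C5, supporting them as a clade.
Most parsimonious ingroup topology: (((Beta,Alpha),Epsilon),Delta).
Alpha and Epsilon share a more recent common ancestor with each other than either does with Delta, so Delta is the least closely related of the three.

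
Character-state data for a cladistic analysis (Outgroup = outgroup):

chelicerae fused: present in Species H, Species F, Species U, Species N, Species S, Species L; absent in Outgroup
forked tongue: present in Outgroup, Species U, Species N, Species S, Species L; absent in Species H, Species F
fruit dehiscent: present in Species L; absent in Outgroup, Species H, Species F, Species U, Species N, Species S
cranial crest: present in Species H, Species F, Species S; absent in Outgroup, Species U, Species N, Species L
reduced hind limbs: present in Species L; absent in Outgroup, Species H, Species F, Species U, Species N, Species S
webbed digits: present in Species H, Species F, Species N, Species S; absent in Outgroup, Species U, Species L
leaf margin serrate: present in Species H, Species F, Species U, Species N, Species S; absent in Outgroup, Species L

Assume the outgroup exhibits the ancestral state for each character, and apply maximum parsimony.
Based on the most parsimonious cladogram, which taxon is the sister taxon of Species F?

Species H

Character polarity is set by the outgroup: the derived state is whichever differs from the outgroup's state, so for forked tongue the derived state is 'absent', and for the remaining characters it is 'present'.
chelicerae fused (derived state 'present') is shared by all ingroup taxa — unites the whole ingroup.
Only Species F and Species H show the derived state 'absent' for forked tongue, supporting them as a clade.
fruit dehiscent (derived state 'present') is unique to Species L (autapomorphy; uninformative for grouping).
cranial crest: derived state 'present' in Species F, Species H, and Species S only — synapomorphy for {Species F, Species H, Species S}.
reduced hind limbs (derived state 'present') is unique to Species L (autapomorphy; uninformative for grouping).
webbed digits: derived state 'present' in Species F, Species H, Species N, and Species S only — synapomorphy for {Species F, Species H, Species N, Species S}.
leaf margin serrate (derived state 'present') is shared by Species F, Species H, Species N, Species S, and Species U — a synapomorphy uniting that clade.
Most parsimonious ingroup topology: (((((Species H,Species F),Species S),Species N),Species U),Species L).
Species F and Species H form a cherry on this tree, so they are sister taxa.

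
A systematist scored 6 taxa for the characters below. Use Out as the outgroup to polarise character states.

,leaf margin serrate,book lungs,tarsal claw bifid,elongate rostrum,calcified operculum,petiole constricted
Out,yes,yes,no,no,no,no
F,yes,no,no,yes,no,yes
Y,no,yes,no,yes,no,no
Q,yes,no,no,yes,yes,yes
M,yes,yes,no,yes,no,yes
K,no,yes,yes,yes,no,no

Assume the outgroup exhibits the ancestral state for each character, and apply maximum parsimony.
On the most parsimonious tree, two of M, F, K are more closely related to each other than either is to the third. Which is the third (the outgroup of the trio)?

Character polarity is set by the outgroup: the derived state is whichever differs from the outgroup's state, so for leaf margin serrate, book lungs the derived state is 'no', and for the remaining characters it is 'yes'.
Only K and Y show the derived state 'no' for leaf margin serrate, supporting them as a clade.
book lungs: derived state 'no' in F and Q only — synapomorphy for {F, Q}.
tarsal claw bifid (derived state 'yes') is unique to K (autapomorphy; uninformative for grouping).
All ingroup taxa share the derived state 'yes' for elongate rostrum; it defines the ingroup but does not resolve relationships within it.
calcified operculum (derived state 'yes') is unique to Q (autapomorphy; uninformative for grouping).
petiole constricted: derived state 'yes' in F, M, and Q only — synapomorphy for {F, M, Q}.
Most parsimonious ingroup topology: (((F,Q),M),(Y,K)).
F and M share a more recent common ancestor with each other than either does with K, so K is the least closely related of the three.

K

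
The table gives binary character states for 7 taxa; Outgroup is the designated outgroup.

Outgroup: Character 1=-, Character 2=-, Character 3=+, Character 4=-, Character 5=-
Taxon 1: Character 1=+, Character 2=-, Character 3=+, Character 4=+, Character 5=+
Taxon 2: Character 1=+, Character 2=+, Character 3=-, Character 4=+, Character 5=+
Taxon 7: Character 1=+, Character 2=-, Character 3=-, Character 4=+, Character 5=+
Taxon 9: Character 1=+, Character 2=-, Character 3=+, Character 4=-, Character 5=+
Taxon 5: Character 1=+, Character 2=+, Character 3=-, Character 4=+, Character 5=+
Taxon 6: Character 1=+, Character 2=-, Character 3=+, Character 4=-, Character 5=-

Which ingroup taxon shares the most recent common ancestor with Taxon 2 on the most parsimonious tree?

Taxon 5

Character polarity is set by the outgroup: the derived state is whichever differs from the outgroup's state, so for Character 3 the derived state is '-', and for the remaining characters it is '+'.
Character 1 (derived state '+') is shared by all ingroup taxa — unites the whole ingroup.
Only Taxon 2 and Taxon 5 show the derived state '+' for Character 2, supporting them as a clade.
Character 3: derived state '-' in Taxon 2, Taxon 5, and Taxon 7 only — synapomorphy for {Taxon 2, Taxon 5, Taxon 7}.
Only Taxon 1, Taxon 2, Taxon 5, and Taxon 7 show the derived state '+' for Character 4, supporting them as a clade.
Character 5 (derived state '+') is shared by Taxon 1, Taxon 2, Taxon 5, Taxon 7, and Taxon 9 — a synapomorphy uniting that clade.
Most parsimonious ingroup topology: (((Taxon 1,((Taxon 2,Taxon 5),Taxon 7)),Taxon 9),Taxon 6).
Taxon 2 and Taxon 5 form a cherry on this tree, so they are sister taxa.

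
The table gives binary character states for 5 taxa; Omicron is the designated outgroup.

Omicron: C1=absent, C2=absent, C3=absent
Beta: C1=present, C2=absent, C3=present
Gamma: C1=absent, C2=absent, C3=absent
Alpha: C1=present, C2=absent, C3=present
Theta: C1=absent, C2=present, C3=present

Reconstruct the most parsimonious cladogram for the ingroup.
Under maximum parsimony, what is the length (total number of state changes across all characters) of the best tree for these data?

The outgroup has state 'absent' for every character, so 'present' is the derived state throughout.
C1 (derived state 'present') is shared by Alpha and Beta — a synapomorphy uniting that clade.
C2: derived state 'present' in Theta only — an autapomorphy, so it tells us nothing about relationships among taxa.
Only Alpha, Beta, and Theta show the derived state 'present' for C3, supporting them as a clade.
Most parsimonious ingroup topology: (((Beta,Alpha),Theta),Gamma).
Changes per character on this tree: C1: 1; C2: 1; C3: 1.
Total = 3.

3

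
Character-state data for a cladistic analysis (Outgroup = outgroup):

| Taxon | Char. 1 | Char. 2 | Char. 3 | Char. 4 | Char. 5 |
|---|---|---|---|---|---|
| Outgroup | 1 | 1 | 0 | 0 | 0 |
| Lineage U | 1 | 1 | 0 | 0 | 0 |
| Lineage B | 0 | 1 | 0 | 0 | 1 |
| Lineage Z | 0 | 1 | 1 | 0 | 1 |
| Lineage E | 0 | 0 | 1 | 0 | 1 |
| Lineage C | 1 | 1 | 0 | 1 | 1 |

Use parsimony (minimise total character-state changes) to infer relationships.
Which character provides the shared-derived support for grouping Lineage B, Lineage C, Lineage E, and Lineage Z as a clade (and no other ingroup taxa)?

Char. 5

Character polarity is set by the outgroup: the derived state is whichever differs from the outgroup's state, so for Char. 1, Char. 2 the derived state is '0', and for the remaining characters it is '1'.
Char. 1 (derived state '0') is shared by Lineage B, Lineage E, and Lineage Z — a synapomorphy uniting that clade.
Char. 2: derived state '0' in Lineage E only — an autapomorphy, so it tells us nothing about relationships among taxa.
Char. 3 (derived state '1') is shared by Lineage E and Lineage Z — a synapomorphy uniting that clade.
Char. 4 (derived state '1') is unique to Lineage C (autapomorphy; uninformative for grouping).
Char. 5 (derived state '1') is shared by Lineage B, Lineage C, Lineage E, and Lineage Z — a synapomorphy uniting that clade.
Most parsimonious ingroup topology: (Lineage U,((Lineage B,(Lineage Z,Lineage E)),Lineage C)).
The clade {Lineage B, Lineage C, Lineage E, Lineage Z} is supported by Char. 5: its derived state '1' occurs in exactly those taxa and in no other taxon (including the outgroup).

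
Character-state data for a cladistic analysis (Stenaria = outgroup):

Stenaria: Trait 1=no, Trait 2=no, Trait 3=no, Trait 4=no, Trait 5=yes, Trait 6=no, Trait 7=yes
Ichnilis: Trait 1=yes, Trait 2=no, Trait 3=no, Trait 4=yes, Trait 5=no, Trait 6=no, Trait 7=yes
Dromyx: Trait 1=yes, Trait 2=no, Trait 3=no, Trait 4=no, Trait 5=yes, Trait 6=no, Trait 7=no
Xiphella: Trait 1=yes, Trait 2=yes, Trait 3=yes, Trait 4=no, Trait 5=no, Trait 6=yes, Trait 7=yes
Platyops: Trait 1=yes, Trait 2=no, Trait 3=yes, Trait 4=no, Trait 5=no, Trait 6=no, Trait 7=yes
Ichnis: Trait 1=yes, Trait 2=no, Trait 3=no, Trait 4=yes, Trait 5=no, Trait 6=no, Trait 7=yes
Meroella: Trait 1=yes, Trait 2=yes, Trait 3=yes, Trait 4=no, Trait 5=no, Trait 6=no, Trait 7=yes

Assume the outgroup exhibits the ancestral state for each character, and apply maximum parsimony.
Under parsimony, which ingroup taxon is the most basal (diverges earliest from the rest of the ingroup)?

Dromyx

Character polarity is set by the outgroup: the derived state is whichever differs from the outgroup's state, so for Trait 5, Trait 7 the derived state is 'no', and for the remaining characters it is 'yes'.
Trait 1 (derived state 'yes') is shared by all ingroup taxa — unites the whole ingroup.
Only Meroella and Xiphella show the derived state 'yes' for Trait 2, supporting them as a clade.
Trait 3: derived state 'yes' in Meroella, Platyops, and Xiphella only — synapomorphy for {Meroella, Platyops, Xiphella}.
Only Ichnilis and Ichnis show the derived state 'yes' for Trait 4, supporting them as a clade.
Trait 5 (derived state 'no') is shared by Ichnilis, Ichnis, Meroella, Platyops, and Xiphella — a synapomorphy uniting that clade.
Trait 6: derived state 'yes' in Xiphella only — an autapomorphy, so it tells us nothing about relationships among taxa.
Trait 7 (derived state 'no') is unique to Dromyx (autapomorphy; uninformative for grouping).
Most parsimonious ingroup topology: (((Ichnilis,Ichnis),((Xiphella,Meroella),Platyops)),Dromyx).
Dromyx is sister to the clade containing all other ingroup taxa, so it is the earliest-diverging (most basal) ingroup lineage.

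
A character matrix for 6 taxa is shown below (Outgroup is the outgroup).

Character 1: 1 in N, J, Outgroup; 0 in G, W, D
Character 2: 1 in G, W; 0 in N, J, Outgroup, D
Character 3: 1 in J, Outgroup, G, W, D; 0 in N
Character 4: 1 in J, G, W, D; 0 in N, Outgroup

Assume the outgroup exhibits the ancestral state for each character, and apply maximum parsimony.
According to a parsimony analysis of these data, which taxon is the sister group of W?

G

Character polarity is set by the outgroup: the derived state is whichever differs from the outgroup's state, so for Character 1, Character 3 the derived state is '0', and for the remaining characters it is '1'.
Only D, G, and W show the derived state '0' for Character 1, supporting them as a clade.
Only G and W show the derived state '1' for Character 2, supporting them as a clade.
Character 3: derived state '0' in N only — an autapomorphy, so it tells us nothing about relationships among taxa.
Character 4 (derived state '1') is shared by D, G, J, and W — a synapomorphy uniting that clade.
Most parsimonious ingroup topology: (((D,(W,G)),J),N).
W and G form a cherry on this tree, so they are sister taxa.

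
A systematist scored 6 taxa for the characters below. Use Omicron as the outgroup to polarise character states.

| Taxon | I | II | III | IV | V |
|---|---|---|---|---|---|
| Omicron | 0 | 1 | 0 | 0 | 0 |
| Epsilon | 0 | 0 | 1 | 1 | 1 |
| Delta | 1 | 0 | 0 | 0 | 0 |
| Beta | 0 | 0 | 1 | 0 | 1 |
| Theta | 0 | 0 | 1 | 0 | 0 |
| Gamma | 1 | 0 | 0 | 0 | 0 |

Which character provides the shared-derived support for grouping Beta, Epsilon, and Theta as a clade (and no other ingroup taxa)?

III

Character polarity is set by the outgroup: the derived state is whichever differs from the outgroup's state, so for II the derived state is '0', and for the remaining characters it is '1'.
I: derived state '1' in Delta and Gamma only — synapomorphy for {Delta, Gamma}.
II (derived state '0') is shared by all ingroup taxa — unites the whole ingroup.
III: derived state '1' in Beta, Epsilon, and Theta only — synapomorphy for {Beta, Epsilon, Theta}.
IV: derived state '1' in Epsilon only — an autapomorphy, so it tells us nothing about relationships among taxa.
Only Beta and Epsilon show the derived state '1' for V, supporting them as a clade.
Most parsimonious ingroup topology: (((Epsilon,Beta),Theta),(Delta,Gamma)).
The clade {Beta, Epsilon, Theta} is supported by III: its derived state '1' occurs in exactly those taxa and in no other taxon (including the outgroup).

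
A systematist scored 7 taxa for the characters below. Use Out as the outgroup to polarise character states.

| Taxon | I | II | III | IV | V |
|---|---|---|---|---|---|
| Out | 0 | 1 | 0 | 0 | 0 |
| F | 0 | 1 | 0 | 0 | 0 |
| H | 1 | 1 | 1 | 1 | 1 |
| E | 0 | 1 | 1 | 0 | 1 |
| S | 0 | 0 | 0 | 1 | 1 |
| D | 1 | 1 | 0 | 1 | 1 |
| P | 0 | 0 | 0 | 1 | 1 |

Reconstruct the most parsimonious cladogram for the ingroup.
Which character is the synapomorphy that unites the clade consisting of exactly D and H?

I

Character polarity is set by the outgroup: the derived state is whichever differs from the outgroup's state, so for II the derived state is '0', and for the remaining characters it is '1'.
I (derived state '1') is shared by D and H — a synapomorphy uniting that clade.
Only P and S show the derived state '0' for II, supporting them as a clade.
III (state '1') occurs in E and H but conflicts with the nesting implied by the other characters — most parsimoniously interpreted as homoplasy.
IV (derived state '1') is shared by D, H, P, and S — a synapomorphy uniting that clade.
V (derived state '1') is shared by D, E, H, P, and S — a synapomorphy uniting that clade.
Most parsimonious ingroup topology: (F,(((H,D),(S,P)),E)).
The clade {D, H} is supported by I: its derived state '1' occurs in exactly those taxa and in no other taxon (including the outgroup).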